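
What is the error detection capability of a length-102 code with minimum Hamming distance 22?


Detection capability = d_min - 1 = 22 - 1 = 21

21 errors


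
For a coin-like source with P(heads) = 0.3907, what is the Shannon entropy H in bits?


H = -p*log2(p) - (1-p)*log2(1-p). -0.3907*log2(0.3907) = 0.529737; -0.6093*log2(0.6093) = 0.435513. H = 0.529737 + 0.435513 = 0.9652

0.9652 bits


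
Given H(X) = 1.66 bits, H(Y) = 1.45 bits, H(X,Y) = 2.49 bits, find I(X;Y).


I(X;Y) = H(X) + H(Y) - H(X,Y) = 1.66 + 1.45 - 2.49 = 0.62

0.62 bits


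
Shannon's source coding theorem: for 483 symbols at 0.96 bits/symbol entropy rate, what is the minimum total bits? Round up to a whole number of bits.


Minimum bits >= n * H = 483 * 0.96 = 463.68, rounded up to a whole number of bits = 464

464 bits


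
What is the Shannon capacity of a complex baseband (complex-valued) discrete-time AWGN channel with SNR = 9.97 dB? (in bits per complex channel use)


SNR_linear = 10^(9.97/10) = 9.9312; C = log2(1 + SNR_linear) = log2(1 + 9.9312) = 3.4504

3.4504 bits/channel use


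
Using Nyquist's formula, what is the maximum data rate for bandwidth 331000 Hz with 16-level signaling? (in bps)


Rate = 2 * B * log2(M) = 2 * 331000 * 4.0 = 2648000.0

2648000.0 bps


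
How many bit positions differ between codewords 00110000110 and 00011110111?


Count differing positions: . . ^ . ^ ^ ^ . . . ^ = 5 differences

5


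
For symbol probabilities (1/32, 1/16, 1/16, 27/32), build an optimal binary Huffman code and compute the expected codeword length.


Huffman construction (repeatedly merge the two least-probable nodes; each merge adds 1 bit to every symbol beneath it): 1/32 + 1/16 = 3/32; 1/16 + 3/32 = 5/32; 5/32 + 27/32 = 1. Resulting codeword lengths (in the order the probabilities were given): (3, 3, 2, 1). L_avg = sum(p_i * l_i) = 1/32*3 + 1/16*3 + 1/16*2 + 27/32*1 = 5/4 = 1.25

1.25 bits


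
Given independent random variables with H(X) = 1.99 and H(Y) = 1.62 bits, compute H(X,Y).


For independent variables, H(X,Y) = H(X) + H(Y) = 1.99 + 1.62 = 3.61

3.61 bits


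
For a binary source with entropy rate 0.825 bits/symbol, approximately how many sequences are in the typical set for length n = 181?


log2|A_typical| = nH = 181 * 0.825 = 149.325, so |A_typical| ~ 2^149.325 = 8.939e+44

8.939e+44


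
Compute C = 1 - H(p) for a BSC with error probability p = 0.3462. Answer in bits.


H(p) = -p*log2(p) - (1-p)*log2(1-p) = -0.3462*log2(0.3462) - 0.6538*log2(0.6538) = 0.529798 + 0.400831 = 0.9306. C = 1 - H(p) = 1 - 0.9306 = 0.0694

0.0694 bits


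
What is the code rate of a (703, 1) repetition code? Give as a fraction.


Rate = k/n = 1/703

1/703


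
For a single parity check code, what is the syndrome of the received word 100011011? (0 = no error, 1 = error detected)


Syndrome = XOR of all bits = 1 XOR 0 XOR 0 XOR 0 XOR 1 XOR 1 XOR 0 XOR 1 XOR 1 = 1

1


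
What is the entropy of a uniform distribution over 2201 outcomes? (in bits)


H = log2(n) = log2(2201) = 11.1039

11.1039 bits


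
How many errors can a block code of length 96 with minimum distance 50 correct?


Correction capability = floor((d-1)/2) = floor((50-1)/2) = 24

24 errors


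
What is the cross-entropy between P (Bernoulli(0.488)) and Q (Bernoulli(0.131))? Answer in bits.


H(P,Q) = -p*log2(q) - (1-p)*log2(1-q). -0.488*log2(0.131) = 1.430992; -0.512*log2(0.869) = 0.103717. H(P,Q) = 1.430992 + 0.103717 = 1.5347

1.5347 bits


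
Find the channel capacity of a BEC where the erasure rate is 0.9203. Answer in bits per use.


C = 1 - epsilon = 1 - 0.9203 = 0.0797

0.0797 bits


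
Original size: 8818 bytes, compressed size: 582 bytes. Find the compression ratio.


Ratio = original / compressed = 8818 / 582 = 15.1512

15.1512


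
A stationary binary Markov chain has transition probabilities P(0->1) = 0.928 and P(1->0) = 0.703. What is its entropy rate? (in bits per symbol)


Stationary distribution: pi_0 = p10/(p01+p10) = 0.431, pi_1 = 0.569. Entropy rate H' = pi_0*H(p01) + pi_1*H(p10) = 0.431*0.3733 + 0.569*0.8776 = 0.6602

0.6602 bits/symbol


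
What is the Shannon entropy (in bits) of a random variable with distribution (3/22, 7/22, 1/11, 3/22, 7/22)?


H = -sum(p_i * log2(p_i)). Terms: -(3/22)*log2(3/22) = 0.391973; -(7/22)*log2(7/22) = 0.525661; -(1/11)*log2(1/11) = 0.314494; -(3/22)*log2(3/22) = 0.391973; -(7/22)*log2(7/22) = 0.525661. H = 0.391973 + 0.525661 + 0.314494 + 0.391973 + 0.525661 = 2.1498

2.1498 bits


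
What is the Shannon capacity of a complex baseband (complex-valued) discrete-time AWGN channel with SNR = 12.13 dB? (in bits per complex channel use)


SNR_linear = 10^(12.13/10) = 16.3305; C = log2(1 + SNR_linear) = log2(1 + 16.3305) = 4.1152

4.1152 bits/channel use


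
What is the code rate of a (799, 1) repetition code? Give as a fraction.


Rate = k/n = 1/799

1/799


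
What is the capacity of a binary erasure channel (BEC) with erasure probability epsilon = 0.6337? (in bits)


C = 1 - epsilon = 1 - 0.6337 = 0.3663

0.3663 bits


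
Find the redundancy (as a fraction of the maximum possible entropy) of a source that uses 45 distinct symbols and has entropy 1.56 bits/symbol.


H_max = log2(K) = log2(45) = 5.4919 bits/symbol. Redundancy = 1 - H/H_max = 1 - 1.56/5.4919 = 1 - 0.2841 = 0.7159

0.7159


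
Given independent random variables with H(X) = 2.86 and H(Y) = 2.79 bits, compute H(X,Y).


For independent variables, H(X,Y) = H(X) + H(Y) = 2.86 + 2.79 = 5.65

5.65 bits


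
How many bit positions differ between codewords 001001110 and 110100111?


Count differing positions: ^ ^ ^ ^ . ^ . . ^ = 6 differences

6


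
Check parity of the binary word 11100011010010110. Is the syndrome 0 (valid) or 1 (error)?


Syndrome = XOR of all bits = 1 XOR 1 XOR 1 XOR 0 XOR 0 XOR 0 XOR 1 XOR 1 XOR 0 XOR 1 XOR 0 XOR 0 XOR 1 XOR 0 XOR 1 XOR 1 XOR 0 = 1

1


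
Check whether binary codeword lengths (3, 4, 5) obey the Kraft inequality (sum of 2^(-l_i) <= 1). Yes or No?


Kraft sum = sum(2^(-l_i)) = 0.2188, need <= 1. Result: satisfied (a binary prefix-free code with these lengths exists)

Yes


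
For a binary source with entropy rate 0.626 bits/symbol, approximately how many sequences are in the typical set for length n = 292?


log2|A_typical| = nH = 292 * 0.626 = 182.792, so |A_typical| ~ 2^182.792 = 1.061e+55

1.061e+55


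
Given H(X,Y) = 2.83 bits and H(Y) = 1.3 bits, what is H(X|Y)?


H(X|Y) = H(X,Y) - H(Y) = 2.83 - 1.3 = 1.53

1.53 bits


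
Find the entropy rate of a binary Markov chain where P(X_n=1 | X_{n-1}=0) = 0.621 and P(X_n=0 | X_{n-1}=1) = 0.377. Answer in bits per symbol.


Stationary distribution: pi_0 = p10/(p01+p10) = 0.3778, pi_1 = 0.6222. Entropy rate H' = pi_0*H(p01) + pi_1*H(p10) = 0.3778*0.9573 + 0.6222*0.9559 = 0.9564

0.9564 bits/symbol


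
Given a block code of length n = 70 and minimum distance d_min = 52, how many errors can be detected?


Detection capability = d_min - 1 = 52 - 1 = 51

51 errors


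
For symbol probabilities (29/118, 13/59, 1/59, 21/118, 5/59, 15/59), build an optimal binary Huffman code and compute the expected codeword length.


Huffman construction (repeatedly merge the two least-probable nodes; each merge adds 1 bit to every symbol beneath it): 1/59 + 5/59 = 6/59; 6/59 + 21/118 = 33/118; 13/59 + 29/118 = 55/118; 15/59 + 33/118 = 63/118; 55/118 + 63/118 = 1. Resulting codeword lengths (in the order the probabilities were given): (2, 2, 4, 3, 4, 2). L_avg = sum(p_i * l_i) = 29/118*2 + 13/59*2 + 1/59*4 + 21/118*3 + 5/59*4 + 15/59*2 = 281/118 = 2.3814

2.3814 bits


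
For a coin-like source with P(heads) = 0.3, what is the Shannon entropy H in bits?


H = -p*log2(p) - (1-p)*log2(1-p). -0.3*log2(0.3) = 0.521090; -0.7*log2(0.7) = 0.360201. H = 0.521090 + 0.360201 = 0.8813

0.8813 bits


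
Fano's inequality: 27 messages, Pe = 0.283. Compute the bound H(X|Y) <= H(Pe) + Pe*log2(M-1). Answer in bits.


H(Pe) = -Pe*log2(Pe) - (1-Pe)*log2(1-Pe) = -0.283*log2(0.283) - 0.717*log2(0.717) = 0.515379 + 0.344128 = 0.8595. Pe*log2(M-1) = 0.283*log2(26) = 1.330224. Bound = H(Pe) + Pe*log2(M-1) = 0.515379 + 0.344128 + 1.330224 = 2.1897

2.1897 bits


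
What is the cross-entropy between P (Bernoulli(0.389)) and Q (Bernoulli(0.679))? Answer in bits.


H(P,Q) = -p*log2(q) - (1-p)*log2(1-q). -0.389*log2(0.679) = 0.217263; -0.611*log2(0.321) = 1.001646. H(P,Q) = 0.217263 + 1.001646 = 1.2189

1.2189 bits


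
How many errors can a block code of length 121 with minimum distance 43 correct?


Correction capability = floor((d-1)/2) = floor((43-1)/2) = 21

21 errors


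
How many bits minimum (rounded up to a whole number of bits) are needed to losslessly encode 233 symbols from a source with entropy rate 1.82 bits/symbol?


Minimum bits >= n * H = 233 * 1.82 = 424.06, rounded up to a whole number of bits = 425

425 bits


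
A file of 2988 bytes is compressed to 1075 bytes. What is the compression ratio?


Ratio = original / compressed = 2988 / 1075 = 2.7795

2.7795


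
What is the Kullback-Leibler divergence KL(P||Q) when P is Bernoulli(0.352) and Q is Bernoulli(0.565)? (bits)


KL = p*log2(p/q) + (1-p)*log2((1-p)/(1-q)) = 0.352*log2(0.352/0.565) + 0.648*log2(0.648/0.435) = 0.1323

0.1323 bits


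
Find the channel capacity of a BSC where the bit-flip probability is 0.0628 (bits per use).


H(p) = -p*log2(p) - (1-p)*log2(1-p) = -0.0628*log2(0.0628) - 0.9372*log2(0.9372) = 0.250766 + 0.087695 = 0.3385. C = 1 - H(p) = 1 - 0.3385 = 0.6615

0.6615 bits


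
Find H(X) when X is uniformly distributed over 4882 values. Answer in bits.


H = log2(n) = log2(4882) = 12.2533

12.2533 bits


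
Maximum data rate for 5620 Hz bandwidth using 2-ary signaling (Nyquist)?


Rate = 2 * B * log2(M) = 2 * 5620 * 1.0 = 11240.0

11240.0 bps


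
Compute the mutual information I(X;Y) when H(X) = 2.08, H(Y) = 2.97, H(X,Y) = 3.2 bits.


I(X;Y) = H(X) + H(Y) - H(X,Y) = 2.08 + 2.97 - 3.2 = 1.85

1.85 bits


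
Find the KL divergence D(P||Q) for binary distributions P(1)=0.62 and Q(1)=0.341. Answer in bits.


KL = p*log2(p/q) + (1-p)*log2((1-p)/(1-q)) = 0.62*log2(0.62/0.341) + 0.38*log2(0.38/0.659) = 0.2329

0.2329 bits


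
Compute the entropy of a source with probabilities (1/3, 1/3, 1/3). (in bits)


H = -sum(p_i * log2(p_i)). Terms: -(1/3)*log2(1/3) = 0.528321; -(1/3)*log2(1/3) = 0.528321; -(1/3)*log2(1/3) = 0.528321. H = 0.528321 + 0.528321 + 0.528321 = 1.585

1.585 bits


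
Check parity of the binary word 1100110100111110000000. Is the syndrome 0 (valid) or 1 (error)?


Syndrome = XOR of all bits = 1 XOR 1 XOR 0 XOR 0 XOR 1 XOR 1 XOR 0 XOR 1 XOR 0 XOR 0 XOR 1 XOR 1 XOR 1 XOR 1 XOR 1 XOR 0 XOR 0 XOR 0 XOR 0 XOR 0 XOR 0 XOR 0 = 0

0


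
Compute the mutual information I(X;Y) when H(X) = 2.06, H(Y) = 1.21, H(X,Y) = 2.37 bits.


I(X;Y) = H(X) + H(Y) - H(X,Y) = 2.06 + 1.21 - 2.37 = 0.9

0.9 bits


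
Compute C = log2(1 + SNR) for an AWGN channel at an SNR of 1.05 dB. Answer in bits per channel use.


SNR_linear = 10^(1.05/10) = 1.2735; C = log2(1 + SNR_linear) = log2(1 + 1.2735) = 1.1849

1.1849 bits/channel use


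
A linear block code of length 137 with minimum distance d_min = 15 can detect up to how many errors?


Detection capability = d_min - 1 = 15 - 1 = 14

14 errors


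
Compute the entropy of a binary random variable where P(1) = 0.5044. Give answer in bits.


H = -p*log2(p) - (1-p)*log2(1-p). -0.5044*log2(0.5044) = 0.498024; -0.4956*log2(0.4956) = 0.501920. H = 0.498024 + 0.501920 = 0.9999

0.9999 bits


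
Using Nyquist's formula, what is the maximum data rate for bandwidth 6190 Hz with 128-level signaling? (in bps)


Rate = 2 * B * log2(M) = 2 * 6190 * 7.0 = 86660.0

86660.0 bps


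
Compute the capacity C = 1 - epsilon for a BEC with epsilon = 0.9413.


C = 1 - epsilon = 1 - 0.9413 = 0.0587

0.0587 bits


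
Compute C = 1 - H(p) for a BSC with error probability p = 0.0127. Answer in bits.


H(p) = -p*log2(p) - (1-p)*log2(1-p) = -0.0127*log2(0.0127) - 0.9873*log2(0.9873) = 0.079998 + 0.018205 = 0.0982. C = 1 - H(p) = 1 - 0.0982 = 0.9018

0.9018 bits


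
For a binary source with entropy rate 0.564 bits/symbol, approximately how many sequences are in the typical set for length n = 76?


log2|A_typical| = nH = 76 * 0.564 = 42.864, so |A_typical| ~ 2^42.864 = 8.005e+12

8.005e+12


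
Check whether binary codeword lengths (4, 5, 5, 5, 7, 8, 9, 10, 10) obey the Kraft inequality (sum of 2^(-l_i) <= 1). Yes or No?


Kraft sum = sum(2^(-l_i)) = 0.1719, need <= 1. Result: satisfied (a binary prefix-free code with these lengths exists)

Yes


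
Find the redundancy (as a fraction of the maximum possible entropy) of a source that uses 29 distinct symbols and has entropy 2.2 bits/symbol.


H_max = log2(K) = log2(29) = 4.858 bits/symbol. Redundancy = 1 - H/H_max = 1 - 2.2/4.858 = 1 - 0.4529 = 0.5471

0.5471


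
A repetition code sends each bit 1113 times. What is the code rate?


Rate = k/n = 1/1113

1/1113


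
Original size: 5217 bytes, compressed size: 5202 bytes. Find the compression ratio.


Ratio = original / compressed = 5217 / 5202 = 1.0029

1.0029


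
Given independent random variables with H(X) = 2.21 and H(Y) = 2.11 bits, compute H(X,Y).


For independent variables, H(X,Y) = H(X) + H(Y) = 2.21 + 2.11 = 4.32

4.32 bits


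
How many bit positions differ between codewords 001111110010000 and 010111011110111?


Count differing positions: . ^ ^ . . . ^ . ^ ^ . . ^ ^ ^ = 8 differences

8


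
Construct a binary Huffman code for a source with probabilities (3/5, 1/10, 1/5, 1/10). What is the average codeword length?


Huffman construction (repeatedly merge the two least-probable nodes; each merge adds 1 bit to every symbol beneath it): 1/10 + 1/10 = 1/5; 1/5 + 1/5 = 2/5; 2/5 + 3/5 = 1. Resulting codeword lengths (in the order the probabilities were given): (1, 3, 2, 3). L_avg = sum(p_i * l_i) = 3/5*1 + 1/10*3 + 1/5*2 + 1/10*3 = 8/5 = 1.6

1.6 bits


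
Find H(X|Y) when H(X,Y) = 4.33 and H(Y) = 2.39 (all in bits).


H(X|Y) = H(X,Y) - H(Y) = 4.33 - 2.39 = 1.94

1.94 bits


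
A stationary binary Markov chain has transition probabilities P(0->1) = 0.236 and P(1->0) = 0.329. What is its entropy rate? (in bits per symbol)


Stationary distribution: pi_0 = p10/(p01+p10) = 0.5823, pi_1 = 0.4177. Entropy rate H' = pi_0*H(p01) + pi_1*H(p10) = 0.5823*0.7883 + 0.4177*0.9139 = 0.8408

0.8408 bits/symbol


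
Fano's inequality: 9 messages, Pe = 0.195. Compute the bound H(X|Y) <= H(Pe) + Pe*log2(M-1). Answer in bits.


H(Pe) = -Pe*log2(Pe) - (1-Pe)*log2(1-Pe) = -0.195*log2(0.195) - 0.805*log2(0.805) = 0.459899 + 0.251916 = 0.7118. Pe*log2(M-1) = 0.195*log2(8) = 0.585000. Bound = H(Pe) + Pe*log2(M-1) = 0.459899 + 0.251916 + 0.585000 = 1.2968

1.2968 bits


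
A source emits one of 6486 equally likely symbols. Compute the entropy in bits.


H = log2(n) = log2(6486) = 12.6631

12.6631 bits


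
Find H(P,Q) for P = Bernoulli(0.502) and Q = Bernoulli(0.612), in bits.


H(P,Q) = -p*log2(q) - (1-p)*log2(1-q). -0.502*log2(0.612) = 0.355615; -0.498*log2(0.388) = 0.680204. H(P,Q) = 0.355615 + 0.680204 = 1.0358

1.0358 bits


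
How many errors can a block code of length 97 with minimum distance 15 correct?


Correction capability = floor((d-1)/2) = floor((15-1)/2) = 7

7 errors


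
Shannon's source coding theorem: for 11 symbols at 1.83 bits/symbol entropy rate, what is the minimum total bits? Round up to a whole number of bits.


Minimum bits >= n * H = 11 * 1.83 = 20.13, rounded up to a whole number of bits = 21

21 bits


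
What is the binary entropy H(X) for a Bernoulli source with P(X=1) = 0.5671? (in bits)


H = -p*log2(p) - (1-p)*log2(1-p). -0.5671*log2(0.5671) = 0.464072; -0.4329*log2(0.4329) = 0.522897. H = 0.464072 + 0.522897 = 0.987

0.987 bits


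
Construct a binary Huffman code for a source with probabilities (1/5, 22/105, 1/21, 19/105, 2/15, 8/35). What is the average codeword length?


Huffman construction (repeatedly merge the two least-probable nodes; each merge adds 1 bit to every symbol beneath it): 1/21 + 2/15 = 19/105; 19/105 + 19/105 = 38/105; 1/5 + 22/105 = 43/105; 8/35 + 38/105 = 62/105; 43/105 + 62/105 = 1. Resulting codeword lengths (in the order the probabilities were given): (2, 2, 4, 3, 4, 2). L_avg = sum(p_i * l_i) = 1/5*2 + 22/105*2 + 1/21*4 + 19/105*3 + 2/15*4 + 8/35*2 = 89/35 = 2.5429

2.5429 bits


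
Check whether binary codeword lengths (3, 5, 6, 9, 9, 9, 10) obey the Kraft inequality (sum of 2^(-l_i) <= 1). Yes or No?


Kraft sum = sum(2^(-l_i)) = 0.1787, need <= 1. Result: satisfied (a binary prefix-free code with these lengths exists)

Yes


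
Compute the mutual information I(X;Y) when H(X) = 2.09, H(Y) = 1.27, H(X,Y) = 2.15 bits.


I(X;Y) = H(X) + H(Y) - H(X,Y) = 2.09 + 1.27 - 2.15 = 1.21

1.21 bits


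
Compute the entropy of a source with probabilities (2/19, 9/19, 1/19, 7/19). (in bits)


H = -sum(p_i * log2(p_i)). Terms: -(2/19)*log2(2/19) = 0.341887; -(9/19)*log2(9/19) = 0.510633; -(1/19)*log2(1/19) = 0.223575; -(7/19)*log2(7/19) = 0.530737. H = 0.341887 + 0.510633 + 0.223575 + 0.530737 = 1.6068

1.6068 bits


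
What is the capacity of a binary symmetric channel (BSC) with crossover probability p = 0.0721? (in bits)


H(p) = -p*log2(p) - (1-p)*log2(1-p) = -0.0721*log2(0.0721) - 0.9279*log2(0.9279) = 0.273537 + 0.100175 = 0.3737. C = 1 - H(p) = 1 - 0.3737 = 0.6263

0.6263 bits


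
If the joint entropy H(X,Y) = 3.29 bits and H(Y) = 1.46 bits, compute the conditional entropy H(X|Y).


H(X|Y) = H(X,Y) - H(Y) = 3.29 - 1.46 = 1.83

1.83 bits


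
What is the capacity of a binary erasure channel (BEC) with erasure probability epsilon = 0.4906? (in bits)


C = 1 - epsilon = 1 - 0.4906 = 0.5094

0.5094 bits


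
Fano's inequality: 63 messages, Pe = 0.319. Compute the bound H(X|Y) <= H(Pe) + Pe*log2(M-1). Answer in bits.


H(Pe) = -Pe*log2(Pe) - (1-Pe)*log2(1-Pe) = -0.319*log2(0.319) - 0.681*log2(0.681) = 0.525831 + 0.377460 = 0.9033. Pe*log2(M-1) = 0.319*log2(62) = 1.899389. Bound = H(Pe) + Pe*log2(M-1) = 0.525831 + 0.377460 + 1.899389 = 2.8027

2.8027 bits


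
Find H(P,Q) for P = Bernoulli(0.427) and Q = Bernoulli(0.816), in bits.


H(P,Q) = -p*log2(q) - (1-p)*log2(1-q). -0.427*log2(0.816) = 0.125264; -0.573*log2(0.184) = 1.399393. H(P,Q) = 0.125264 + 1.399393 = 1.5247

1.5247 bits


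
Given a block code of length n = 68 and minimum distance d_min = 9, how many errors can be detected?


Detection capability = d_min - 1 = 9 - 1 = 8

8 errors


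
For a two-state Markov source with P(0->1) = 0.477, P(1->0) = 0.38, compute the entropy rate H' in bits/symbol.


Stationary distribution: pi_0 = p10/(p01+p10) = 0.4434, pi_1 = 0.5566. Entropy rate H' = pi_0*H(p01) + pi_1*H(p10) = 0.4434*0.9985 + 0.5566*0.958 = 0.976

0.976 bits/symbol


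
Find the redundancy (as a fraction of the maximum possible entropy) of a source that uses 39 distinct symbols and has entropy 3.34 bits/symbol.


H_max = log2(K) = log2(39) = 5.2854 bits/symbol. Redundancy = 1 - H/H_max = 1 - 3.34/5.2854 = 1 - 0.6319 = 0.3681

0.3681


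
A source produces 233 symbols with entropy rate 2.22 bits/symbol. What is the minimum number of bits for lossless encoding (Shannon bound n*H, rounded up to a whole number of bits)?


Minimum bits >= n * H = 233 * 2.22 = 517.26, rounded up to a whole number of bits = 518

518 bits


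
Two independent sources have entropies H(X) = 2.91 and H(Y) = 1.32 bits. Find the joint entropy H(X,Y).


For independent variables, H(X,Y) = H(X) + H(Y) = 2.91 + 1.32 = 4.23

4.23 bits


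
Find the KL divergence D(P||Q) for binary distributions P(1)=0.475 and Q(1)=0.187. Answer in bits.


KL = p*log2(p/q) + (1-p)*log2((1-p)/(1-q)) = 0.475*log2(0.475/0.187) + 0.525*log2(0.525/0.813) = 0.3076

0.3076 bits


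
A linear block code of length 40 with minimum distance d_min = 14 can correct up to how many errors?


Correction capability = floor((d-1)/2) = floor((14-1)/2) = 6

6 errors


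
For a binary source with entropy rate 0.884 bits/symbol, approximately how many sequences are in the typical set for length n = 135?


log2|A_typical| = nH = 135 * 0.884 = 119.34, so |A_typical| ~ 2^119.34 = 8.412e+35

8.412e+35


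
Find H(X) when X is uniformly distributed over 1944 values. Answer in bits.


H = log2(n) = log2(1944) = 10.9248

10.9248 bits


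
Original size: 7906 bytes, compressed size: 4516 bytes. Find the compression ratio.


Ratio = original / compressed = 7906 / 4516 = 1.7507

1.7507


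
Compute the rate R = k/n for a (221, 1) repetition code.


Rate = k/n = 1/221

1/221


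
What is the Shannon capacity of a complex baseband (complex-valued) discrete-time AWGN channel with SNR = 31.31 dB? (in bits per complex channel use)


SNR_linear = 10^(31.31/10) = 1352.0726; C = log2(1 + SNR_linear) = log2(1 + 1352.0726) = 10.402

10.402 bits/channel use


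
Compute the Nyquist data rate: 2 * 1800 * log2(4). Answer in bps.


Rate = 2 * B * log2(M) = 2 * 1800 * 2.0 = 7200.0

7200.0 bps


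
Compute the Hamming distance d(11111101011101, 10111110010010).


Count differing positions: . ^ . . . . ^ ^ . . ^ ^ ^ ^ = 7 differences

7


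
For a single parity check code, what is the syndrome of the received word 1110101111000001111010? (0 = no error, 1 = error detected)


Syndrome = XOR of all bits = 1 XOR 1 XOR 1 XOR 0 XOR 1 XOR 0 XOR 1 XOR 1 XOR 1 XOR 1 XOR 0 XOR 0 XOR 0 XOR 0 XOR 0 XOR 1 XOR 1 XOR 1 XOR 1 XOR 0 XOR 1 XOR 0 = 1

1


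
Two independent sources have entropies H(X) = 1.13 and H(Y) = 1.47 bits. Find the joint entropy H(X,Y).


For independent variables, H(X,Y) = H(X) + H(Y) = 1.13 + 1.47 = 2.6

2.6 bits


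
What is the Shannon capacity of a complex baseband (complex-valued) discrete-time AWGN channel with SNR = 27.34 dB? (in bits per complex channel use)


SNR_linear = 10^(27.34/10) = 542.0009; C = log2(1 + SNR_linear) = log2(1 + 542.0009) = 9.0848

9.0848 bits/channel use


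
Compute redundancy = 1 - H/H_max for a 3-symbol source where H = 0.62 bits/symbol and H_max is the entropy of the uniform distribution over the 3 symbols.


H_max = log2(K) = log2(3) = 1.585 bits/symbol. Redundancy = 1 - H/H_max = 1 - 0.62/1.585 = 1 - 0.3912 = 0.6088

0.6088


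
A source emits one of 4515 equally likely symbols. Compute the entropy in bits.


H = log2(n) = log2(4515) = 12.1405

12.1405 bits


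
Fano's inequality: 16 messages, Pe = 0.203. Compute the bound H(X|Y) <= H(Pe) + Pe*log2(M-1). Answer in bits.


H(Pe) = -Pe*log2(Pe) - (1-Pe)*log2(1-Pe) = -0.203*log2(0.203) - 0.797*log2(0.797) = 0.466991 + 0.260897 = 0.7279. Pe*log2(M-1) = 0.203*log2(15) = 0.793099. Bound = H(Pe) + Pe*log2(M-1) = 0.466991 + 0.260897 + 0.793099 = 1.521

1.521 bits


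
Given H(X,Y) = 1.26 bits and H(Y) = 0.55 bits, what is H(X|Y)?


H(X|Y) = H(X,Y) - H(Y) = 1.26 - 0.55 = 0.71

0.71 bits


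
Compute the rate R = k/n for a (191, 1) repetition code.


Rate = k/n = 1/191

1/191


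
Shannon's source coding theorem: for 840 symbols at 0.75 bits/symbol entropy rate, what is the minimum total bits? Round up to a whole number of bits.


Minimum bits >= n * H = 840 * 0.75 = 630.0, rounded up to a whole number of bits = 630

630 bits


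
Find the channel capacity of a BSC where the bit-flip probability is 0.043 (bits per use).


H(p) = -p*log2(p) - (1-p)*log2(1-p) = -0.043*log2(0.043) - 0.957*log2(0.957) = 0.195199 + 0.060683 = 0.2559. C = 1 - H(p) = 1 - 0.2559 = 0.7441

0.7441 bits


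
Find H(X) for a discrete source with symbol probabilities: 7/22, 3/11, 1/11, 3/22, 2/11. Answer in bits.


H = -sum(p_i * log2(p_i)). Terms: -(7/22)*log2(7/22) = 0.525661; -(3/11)*log2(3/11) = 0.511219; -(1/11)*log2(1/11) = 0.314494; -(3/22)*log2(3/22) = 0.391973; -(2/11)*log2(2/11) = 0.447169. H = 0.525661 + 0.511219 + 0.314494 + 0.391973 + 0.447169 = 2.1905

2.1905 bits


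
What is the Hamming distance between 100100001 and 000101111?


Count differing positions: ^ . . . . ^ ^ ^ . = 4 differences

4


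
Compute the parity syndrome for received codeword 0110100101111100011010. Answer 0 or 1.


Syndrome = XOR of all bits = 0 XOR 1 XOR 1 XOR 0 XOR 1 XOR 0 XOR 0 XOR 1 XOR 0 XOR 1 XOR 1 XOR 1 XOR 1 XOR 1 XOR 0 XOR 0 XOR 0 XOR 1 XOR 1 XOR 0 XOR 1 XOR 0 = 0

0


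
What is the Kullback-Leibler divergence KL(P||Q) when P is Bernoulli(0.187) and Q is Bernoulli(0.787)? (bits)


KL = p*log2(p/q) + (1-p)*log2((1-p)/(1-q)) = 0.187*log2(0.187/0.787) + 0.813*log2(0.813/0.213) = 1.1833

1.1833 bits


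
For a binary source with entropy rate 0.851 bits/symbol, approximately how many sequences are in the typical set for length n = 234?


log2|A_typical| = nH = 234 * 0.851 = 199.134, so |A_typical| ~ 2^199.134 = 8.817e+59

8.817e+59


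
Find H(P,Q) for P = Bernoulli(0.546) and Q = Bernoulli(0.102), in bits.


H(P,Q) = -p*log2(q) - (1-p)*log2(1-q). -0.546*log2(0.102) = 1.798174; -0.454*log2(0.898) = 0.070467. H(P,Q) = 1.798174 + 0.070467 = 1.8686

1.8686 bits


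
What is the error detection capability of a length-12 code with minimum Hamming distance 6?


Detection capability = d_min - 1 = 6 - 1 = 5

5 errors


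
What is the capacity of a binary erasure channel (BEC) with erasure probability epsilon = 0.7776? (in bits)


C = 1 - epsilon = 1 - 0.7776 = 0.2224

0.2224 bits


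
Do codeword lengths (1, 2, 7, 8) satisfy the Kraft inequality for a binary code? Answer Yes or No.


Kraft sum = sum(2^(-l_i)) = 0.7617, need <= 1. Result: satisfied (a binary prefix-free code with these lengths exists)

Yes


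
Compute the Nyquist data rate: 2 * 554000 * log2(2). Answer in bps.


Rate = 2 * B * log2(M) = 2 * 554000 * 1.0 = 1108000.0

1108000.0 bps


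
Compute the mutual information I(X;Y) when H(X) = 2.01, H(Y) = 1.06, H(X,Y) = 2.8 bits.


I(X;Y) = H(X) + H(Y) - H(X,Y) = 2.01 + 1.06 - 2.8 = 0.27

0.27 bits


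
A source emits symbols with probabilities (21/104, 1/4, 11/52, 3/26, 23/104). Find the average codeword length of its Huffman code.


Huffman construction (repeatedly merge the two least-probable nodes; each merge adds 1 bit to every symbol beneath it): 3/26 + 21/104 = 33/104; 11/52 + 23/104 = 45/104; 1/4 + 33/104 = 59/104; 45/104 + 59/104 = 1. Resulting codeword lengths (in the order the probabilities were given): (3, 2, 2, 3, 2). L_avg = sum(p_i * l_i) = 21/104*3 + 1/4*2 + 11/52*2 + 3/26*3 + 23/104*2 = 241/104 = 2.3173

2.3173 bits


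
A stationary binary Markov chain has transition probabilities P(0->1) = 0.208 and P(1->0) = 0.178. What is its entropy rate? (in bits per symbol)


Stationary distribution: pi_0 = p10/(p01+p10) = 0.4611, pi_1 = 0.5389. Entropy rate H' = pi_0*H(p01) + pi_1*H(p10) = 0.4611*0.7376 + 0.5389*0.6757 = 0.7043

0.7043 bits/symbol


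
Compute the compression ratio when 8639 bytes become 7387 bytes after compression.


Ratio = original / compressed = 8639 / 7387 = 1.1695

1.1695


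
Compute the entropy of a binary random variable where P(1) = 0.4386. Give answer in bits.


H = -p*log2(p) - (1-p)*log2(1-p). -0.4386*log2(0.4386) = 0.521505; -0.5614*log2(0.5614) = 0.467590. H = 0.521505 + 0.467590 = 0.9891

0.9891 bits


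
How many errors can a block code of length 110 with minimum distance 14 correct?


Correction capability = floor((d-1)/2) = floor((14-1)/2) = 6

6 errors


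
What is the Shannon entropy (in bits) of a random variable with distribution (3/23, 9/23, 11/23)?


H = -sum(p_i * log2(p_i)). Terms: -(3/23)*log2(3/23) = 0.383296; -(9/23)*log2(9/23) = 0.529684; -(11/23)*log2(11/23) = 0.508932. H = 0.383296 + 0.529684 + 0.508932 = 1.4219

1.4219 bits


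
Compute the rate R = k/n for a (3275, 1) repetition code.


Rate = k/n = 1/3275

1/3275


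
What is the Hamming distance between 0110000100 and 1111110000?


Count differing positions: ^ . . ^ ^ ^ . ^ . . = 5 differences

5


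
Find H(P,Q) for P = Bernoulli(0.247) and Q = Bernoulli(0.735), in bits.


H(P,Q) = -p*log2(q) - (1-p)*log2(1-q). -0.247*log2(0.735) = 0.109713; -0.753*log2(0.265) = 1.442700. H(P,Q) = 0.109713 + 1.442700 = 1.5524

1.5524 bits


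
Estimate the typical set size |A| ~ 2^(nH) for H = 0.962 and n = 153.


log2|A_typical| = nH = 153 * 0.962 = 147.186, so |A_typical| ~ 2^147.186 = 2.030e+44

2.030e+44


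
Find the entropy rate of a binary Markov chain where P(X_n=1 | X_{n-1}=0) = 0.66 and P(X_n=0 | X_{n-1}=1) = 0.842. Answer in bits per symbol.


Stationary distribution: pi_0 = p10/(p01+p10) = 0.5606, pi_1 = 0.4394. Entropy rate H' = pi_0*H(p01) + pi_1*H(p10) = 0.5606*0.9248 + 0.4394*0.6295 = 0.7951

0.7951 bits/symbol


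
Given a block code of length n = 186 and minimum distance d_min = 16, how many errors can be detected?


Detection capability = d_min - 1 = 16 - 1 = 15

15 errors


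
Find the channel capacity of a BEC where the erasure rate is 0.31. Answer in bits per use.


C = 1 - epsilon = 1 - 0.31 = 0.69

0.69 bits


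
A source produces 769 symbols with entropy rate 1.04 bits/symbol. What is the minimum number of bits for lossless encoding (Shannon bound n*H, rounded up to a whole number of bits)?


Minimum bits >= n * H = 769 * 1.04 = 799.76, rounded up to a whole number of bits = 800

800 bits


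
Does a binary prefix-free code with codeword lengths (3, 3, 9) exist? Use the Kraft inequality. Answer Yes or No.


Kraft sum = sum(2^(-l_i)) = 0.252, need <= 1. Result: satisfied (a binary prefix-free code with these lengths exists)

Yes


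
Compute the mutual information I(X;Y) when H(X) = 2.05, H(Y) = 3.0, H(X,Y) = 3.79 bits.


I(X;Y) = H(X) + H(Y) - H(X,Y) = 2.05 + 3.0 - 3.79 = 1.26

1.26 bits


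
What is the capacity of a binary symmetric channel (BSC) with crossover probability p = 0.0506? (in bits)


H(p) = -p*log2(p) - (1-p)*log2(1-p) = -0.0506*log2(0.0506) - 0.9494*log2(0.9494) = 0.217819 + 0.071121 = 0.2889. C = 1 - H(p) = 1 - 0.2889 = 0.7111

0.7111 bits


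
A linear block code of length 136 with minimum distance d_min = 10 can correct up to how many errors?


Correction capability = floor((d-1)/2) = floor((10-1)/2) = 4

4 errors


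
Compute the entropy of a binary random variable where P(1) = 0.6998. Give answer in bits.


H = -p*log2(p) - (1-p)*log2(1-p). -0.6998*log2(0.6998) = 0.360387; -0.3002*log2(0.3002) = 0.521148. H = 0.360387 + 0.521148 = 0.8815

0.8815 bits


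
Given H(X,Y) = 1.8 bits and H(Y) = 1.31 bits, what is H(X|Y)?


H(X|Y) = H(X,Y) - H(Y) = 1.8 - 1.31 = 0.49

0.49 bits


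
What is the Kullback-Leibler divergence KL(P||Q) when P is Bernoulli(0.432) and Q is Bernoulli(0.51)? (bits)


KL = p*log2(p/q) + (1-p)*log2((1-p)/(1-q)) = 0.432*log2(0.432/0.51) + 0.568*log2(0.568/0.49) = 0.0176

0.0176 bits


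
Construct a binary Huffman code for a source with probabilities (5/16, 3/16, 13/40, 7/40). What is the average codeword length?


Huffman construction (repeatedly merge the two least-probable nodes; each merge adds 1 bit to every symbol beneath it): 7/40 + 3/16 = 29/80; 5/16 + 13/40 = 51/80; 29/80 + 51/80 = 1. Resulting codeword lengths (in the order the probabilities were given): (2, 2, 2, 2). L_avg = sum(p_i * l_i) = 5/16*2 + 3/16*2 + 13/40*2 + 7/40*2 = 2

2.0 bits


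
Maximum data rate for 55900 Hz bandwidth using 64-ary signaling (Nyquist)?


Rate = 2 * B * log2(M) = 2 * 55900 * 6.0 = 670800.0

670800.0 bps


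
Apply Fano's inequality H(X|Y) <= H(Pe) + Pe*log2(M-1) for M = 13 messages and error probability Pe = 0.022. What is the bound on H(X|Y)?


H(Pe) = -Pe*log2(Pe) - (1-Pe)*log2(1-Pe) = -0.022*log2(0.022) - 0.978*log2(0.978) = 0.121140 + 0.031388 = 0.1525. Pe*log2(M-1) = 0.022*log2(12) = 0.078869. Bound = H(Pe) + Pe*log2(M-1) = 0.121140 + 0.031388 + 0.078869 = 0.2314

0.2314 bits


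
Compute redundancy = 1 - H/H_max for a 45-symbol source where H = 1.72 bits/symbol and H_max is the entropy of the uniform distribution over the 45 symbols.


H_max = log2(K) = log2(45) = 5.4919 bits/symbol. Redundancy = 1 - H/H_max = 1 - 1.72/5.4919 = 1 - 0.3132 = 0.6868

0.6868


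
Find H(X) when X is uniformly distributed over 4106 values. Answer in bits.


H = log2(n) = log2(4106) = 12.0035

12.0035 bits


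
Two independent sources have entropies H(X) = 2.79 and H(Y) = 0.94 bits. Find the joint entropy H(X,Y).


For independent variables, H(X,Y) = H(X) + H(Y) = 2.79 + 0.94 = 3.73

3.73 bits


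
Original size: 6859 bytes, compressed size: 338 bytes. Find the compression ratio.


Ratio = original / compressed = 6859 / 338 = 20.2929

20.2929


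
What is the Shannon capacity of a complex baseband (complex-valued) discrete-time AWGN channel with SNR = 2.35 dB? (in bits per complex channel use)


SNR_linear = 10^(2.35/10) = 1.7179; C = log2(1 + SNR_linear) = log2(1 + 1.7179) = 1.4425

1.4425 bits/channel use


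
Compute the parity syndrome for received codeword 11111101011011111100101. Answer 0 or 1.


Syndrome = XOR of all bits = 1 XOR 1 XOR 1 XOR 1 XOR 1 XOR 1 XOR 0 XOR 1 XOR 0 XOR 1 XOR 1 XOR 0 XOR 1 XOR 1 XOR 1 XOR 1 XOR 1 XOR 1 XOR 0 XOR 0 XOR 1 XOR 0 XOR 1 = 1

1


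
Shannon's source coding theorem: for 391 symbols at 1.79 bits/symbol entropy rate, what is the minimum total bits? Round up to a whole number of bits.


Minimum bits >= n * H = 391 * 1.79 = 699.89, rounded up to a whole number of bits = 700

700 bits


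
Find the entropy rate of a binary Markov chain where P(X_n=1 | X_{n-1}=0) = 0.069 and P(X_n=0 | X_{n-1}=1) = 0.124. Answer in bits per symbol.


Stationary distribution: pi_0 = p10/(p01+p10) = 0.6425, pi_1 = 0.3575. Entropy rate H' = pi_0*H(p01) + pi_1*H(p10) = 0.6425*0.3622 + 0.3575*0.5408 = 0.426

0.426 bits/symbol


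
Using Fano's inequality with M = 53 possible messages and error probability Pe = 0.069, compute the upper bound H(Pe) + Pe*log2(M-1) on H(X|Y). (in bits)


H(Pe) = -Pe*log2(Pe) - (1-Pe)*log2(1-Pe) = -0.069*log2(0.069) - 0.931*log2(0.931) = 0.266151 + 0.096030 = 0.3622. Pe*log2(M-1) = 0.069*log2(52) = 0.393330. Bound = H(Pe) + Pe*log2(M-1) = 0.266151 + 0.096030 + 0.393330 = 0.7555

0.7555 bits


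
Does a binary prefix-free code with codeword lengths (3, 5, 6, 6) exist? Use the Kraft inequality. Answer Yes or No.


Kraft sum = sum(2^(-l_i)) = 0.1875, need <= 1. Result: satisfied (a binary prefix-free code with these lengths exists)

Yes


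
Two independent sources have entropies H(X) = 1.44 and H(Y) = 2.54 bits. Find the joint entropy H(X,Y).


For independent variables, H(X,Y) = H(X) + H(Y) = 1.44 + 2.54 = 3.98

3.98 bits


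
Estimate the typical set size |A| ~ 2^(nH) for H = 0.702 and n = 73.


log2|A_typical| = nH = 73 * 0.702 = 51.246, so |A_typical| ~ 2^51.246 = 2.670e+15

2.670e+15


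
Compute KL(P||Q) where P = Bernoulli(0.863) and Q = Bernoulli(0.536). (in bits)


KL = p*log2(p/q) + (1-p)*log2((1-p)/(1-q)) = 0.863*log2(0.863/0.536) + 0.137*log2(0.137/0.464) = 0.3519

0.3519 bits


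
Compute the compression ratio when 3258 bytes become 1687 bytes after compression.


Ratio = original / compressed = 3258 / 1687 = 1.9312

1.9312


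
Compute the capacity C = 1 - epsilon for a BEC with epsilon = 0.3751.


C = 1 - epsilon = 1 - 0.3751 = 0.6249

0.6249 bits


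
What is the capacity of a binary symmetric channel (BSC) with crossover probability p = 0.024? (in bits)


H(p) = -p*log2(p) - (1-p)*log2(1-p) = -0.024*log2(0.024) - 0.976*log2(0.976) = 0.129140 + 0.034206 = 0.1633. C = 1 - H(p) = 1 - 0.1633 = 0.8367

0.8367 bits


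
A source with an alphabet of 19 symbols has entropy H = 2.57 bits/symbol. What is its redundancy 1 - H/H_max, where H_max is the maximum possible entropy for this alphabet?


H_max = log2(K) = log2(19) = 4.2479 bits/symbol. Redundancy = 1 - H/H_max = 1 - 2.57/4.2479 = 1 - 0.605 = 0.395

0.395


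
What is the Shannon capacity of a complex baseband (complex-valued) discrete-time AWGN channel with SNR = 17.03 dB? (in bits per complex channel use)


SNR_linear = 10^(17.03/10) = 50.4661; C = log2(1 + SNR_linear) = log2(1 + 50.4661) = 5.6856

5.6856 bits/channel use


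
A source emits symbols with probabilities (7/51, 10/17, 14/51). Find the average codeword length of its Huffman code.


Huffman construction (repeatedly merge the two least-probable nodes; each merge adds 1 bit to every symbol beneath it): 7/51 + 14/51 = 7/17; 7/17 + 10/17 = 1. Resulting codeword lengths (in the order the probabilities were given): (2, 1, 2). L_avg = sum(p_i * l_i) = 7/51*2 + 10/17*1 + 14/51*2 = 24/17 = 1.4118

1.4118 bits


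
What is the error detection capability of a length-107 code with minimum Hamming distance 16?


Detection capability = d_min - 1 = 16 - 1 = 15

15 errors


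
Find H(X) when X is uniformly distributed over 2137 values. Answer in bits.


H = log2(n) = log2(2137) = 11.0614

11.0614 bits


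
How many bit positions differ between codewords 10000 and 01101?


Count differing positions: ^ ^ ^ . ^ = 4 differences

4


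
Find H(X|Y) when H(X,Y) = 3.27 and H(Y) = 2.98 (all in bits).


H(X|Y) = H(X,Y) - H(Y) = 3.27 - 2.98 = 0.29

0.29 bits


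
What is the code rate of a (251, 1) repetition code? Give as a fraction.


Rate = k/n = 1/251

1/251


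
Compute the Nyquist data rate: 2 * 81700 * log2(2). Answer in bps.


Rate = 2 * B * log2(M) = 2 * 81700 * 1.0 = 163400.0

163400.0 bps


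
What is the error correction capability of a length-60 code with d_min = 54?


Correction capability = floor((d-1)/2) = floor((54-1)/2) = 26

26 errors


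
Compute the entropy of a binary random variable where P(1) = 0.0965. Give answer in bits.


H = -p*log2(p) - (1-p)*log2(1-p). -0.0965*log2(0.0965) = 0.325526; -0.9035*log2(0.9035) = 0.132276. H = 0.325526 + 0.132276 = 0.4578

0.4578 bits


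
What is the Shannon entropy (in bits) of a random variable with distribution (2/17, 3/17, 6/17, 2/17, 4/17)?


H = -sum(p_i * log2(p_i)). Terms: -(2/17)*log2(2/17) = 0.363231; -(3/17)*log2(3/17) = 0.441618; -(6/17)*log2(6/17) = 0.530294; -(2/17)*log2(2/17) = 0.363231; -(4/17)*log2(4/17) = 0.491168. H = 0.363231 + 0.441618 + 0.530294 + 0.363231 + 0.491168 = 2.1895

2.1895 bits


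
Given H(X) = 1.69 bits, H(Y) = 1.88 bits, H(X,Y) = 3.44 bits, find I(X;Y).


I(X;Y) = H(X) + H(Y) - H(X,Y) = 1.69 + 1.88 - 3.44 = 0.13

0.13 bits


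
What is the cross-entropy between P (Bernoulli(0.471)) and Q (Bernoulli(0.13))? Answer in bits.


H(P,Q) = -p*log2(q) - (1-p)*log2(1-q). -0.471*log2(0.13) = 1.386349; -0.529*log2(0.87) = 0.106283. H(P,Q) = 1.386349 + 0.106283 = 1.4926

1.4926 bits


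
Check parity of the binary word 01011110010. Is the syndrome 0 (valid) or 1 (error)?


Syndrome = XOR of all bits = 0 XOR 1 XOR 0 XOR 1 XOR 1 XOR 1 XOR 1 XOR 0 XOR 0 XOR 1 XOR 0 = 0

0


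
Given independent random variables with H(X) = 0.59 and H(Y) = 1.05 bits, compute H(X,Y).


For independent variables, H(X,Y) = H(X) + H(Y) = 0.59 + 1.05 = 1.64

1.64 bits


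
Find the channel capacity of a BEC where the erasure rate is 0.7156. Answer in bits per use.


C = 1 - epsilon = 1 - 0.7156 = 0.2844

0.2844 bits


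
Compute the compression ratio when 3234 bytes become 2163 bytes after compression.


Ratio = original / compressed = 3234 / 2163 = 1.4951

1.4951


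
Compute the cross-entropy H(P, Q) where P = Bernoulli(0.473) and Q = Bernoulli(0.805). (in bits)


H(P,Q) = -p*log2(q) - (1-p)*log2(1-q). -0.473*log2(0.805) = 0.148020; -0.527*log2(0.195) = 1.242905. H(P,Q) = 0.148020 + 1.242905 = 1.3909

1.3909 bits
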